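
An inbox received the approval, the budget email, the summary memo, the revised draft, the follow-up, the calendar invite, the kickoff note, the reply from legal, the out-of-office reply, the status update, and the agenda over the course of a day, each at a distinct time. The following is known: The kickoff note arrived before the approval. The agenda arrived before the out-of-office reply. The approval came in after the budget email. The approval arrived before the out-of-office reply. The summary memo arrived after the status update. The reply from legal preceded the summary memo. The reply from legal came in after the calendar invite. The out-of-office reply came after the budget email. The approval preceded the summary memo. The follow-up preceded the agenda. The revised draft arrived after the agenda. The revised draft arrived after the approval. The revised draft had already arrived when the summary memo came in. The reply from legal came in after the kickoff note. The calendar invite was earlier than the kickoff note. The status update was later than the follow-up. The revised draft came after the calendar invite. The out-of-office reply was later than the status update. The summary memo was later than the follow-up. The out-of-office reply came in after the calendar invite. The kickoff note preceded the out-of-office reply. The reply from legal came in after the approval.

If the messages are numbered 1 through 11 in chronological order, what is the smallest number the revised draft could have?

The agenda, the approval, the budget email, the calendar invite, the follow-up, and the kickoff note must all come before the revised draft — 6 forced predecessors.
Nothing else is forced ahead of the revised draft, so its earliest slot is position 6 + 1 = 7.

7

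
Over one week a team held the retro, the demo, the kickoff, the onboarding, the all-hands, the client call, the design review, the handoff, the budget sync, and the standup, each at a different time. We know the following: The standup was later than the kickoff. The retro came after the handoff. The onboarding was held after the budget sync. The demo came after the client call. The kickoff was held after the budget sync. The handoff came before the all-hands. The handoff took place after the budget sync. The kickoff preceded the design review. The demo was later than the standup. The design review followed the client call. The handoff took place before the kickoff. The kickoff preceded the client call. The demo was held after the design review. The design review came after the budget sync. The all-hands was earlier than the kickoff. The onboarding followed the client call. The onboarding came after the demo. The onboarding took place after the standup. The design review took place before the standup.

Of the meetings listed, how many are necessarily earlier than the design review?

5

Directly stated before the design review: the budget sync, the client call, and the kickoff.
The all-hands reaches the design review via the all-hands → the kickoff → the design review.
The handoff reaches the design review via the handoff → the kickoff → the design review.
No chain forces the standup (or any of the others) ahead of the design review.
That's the all-hands, the budget sync, the client call, the handoff, and the kickoff — 5 in all.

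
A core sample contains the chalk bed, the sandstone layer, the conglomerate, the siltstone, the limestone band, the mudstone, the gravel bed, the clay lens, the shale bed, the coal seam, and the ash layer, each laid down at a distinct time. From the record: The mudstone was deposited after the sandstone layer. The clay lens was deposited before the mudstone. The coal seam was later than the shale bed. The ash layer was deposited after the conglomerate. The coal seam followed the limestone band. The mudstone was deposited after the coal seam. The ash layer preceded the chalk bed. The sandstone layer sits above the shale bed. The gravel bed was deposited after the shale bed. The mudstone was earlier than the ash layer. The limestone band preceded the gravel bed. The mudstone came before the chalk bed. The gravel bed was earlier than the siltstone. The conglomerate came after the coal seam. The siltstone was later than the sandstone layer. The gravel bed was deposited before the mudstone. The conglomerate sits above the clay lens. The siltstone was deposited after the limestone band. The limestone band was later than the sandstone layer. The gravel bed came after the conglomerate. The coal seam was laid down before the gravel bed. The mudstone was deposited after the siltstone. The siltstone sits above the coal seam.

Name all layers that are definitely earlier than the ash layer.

Directly stated before the ash layer: the conglomerate and the mudstone.
The clay lens reaches the ash layer via the clay lens → the mudstone → the ash layer.
The coal seam reaches the ash layer via the coal seam → the mudstone → the ash layer.
The gravel bed reaches the ash layer via the gravel bed → the mudstone → the ash layer.
Likewise the limestone band, the sandstone layer, the shale bed, and the siltstone each reach the ash layer by chaining the stated constraints.
No chain forces the chalk bed ahead of the ash layer.

the clay lens, the coal seam, the conglomerate, the gravel bed, the limestone band, the mudstone, the sandstone layer, the shale bed, the siltstone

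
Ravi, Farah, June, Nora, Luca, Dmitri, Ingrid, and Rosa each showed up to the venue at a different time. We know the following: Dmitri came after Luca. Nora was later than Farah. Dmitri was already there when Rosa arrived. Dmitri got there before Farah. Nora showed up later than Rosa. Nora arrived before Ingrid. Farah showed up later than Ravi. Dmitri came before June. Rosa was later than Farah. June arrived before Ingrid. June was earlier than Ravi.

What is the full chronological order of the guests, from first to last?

Luca, Dmitri, June, Ravi, Farah, Rosa, Nora, Ingrid

The constraints fix every adjacent pair, so only one ordering works:
Luca → Dmitri → June → Ravi → Farah → Rosa → Nora → Ingrid.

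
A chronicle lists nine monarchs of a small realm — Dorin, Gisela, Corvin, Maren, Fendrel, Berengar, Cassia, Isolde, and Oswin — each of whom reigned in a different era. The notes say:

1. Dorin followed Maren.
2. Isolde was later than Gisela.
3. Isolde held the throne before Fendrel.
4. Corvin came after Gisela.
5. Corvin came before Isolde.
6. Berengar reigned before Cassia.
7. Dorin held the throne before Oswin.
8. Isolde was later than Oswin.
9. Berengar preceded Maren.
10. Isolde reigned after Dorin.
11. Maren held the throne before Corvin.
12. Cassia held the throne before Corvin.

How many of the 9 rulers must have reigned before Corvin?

Directly stated before Corvin: Cassia, Gisela, and Maren.
Berengar reaches Corvin via Berengar → Cassia → Corvin.
No chain forces Fendrel (or any of the others) ahead of Corvin.
That's Berengar, Cassia, Gisela, and Maren — 4 in all.

4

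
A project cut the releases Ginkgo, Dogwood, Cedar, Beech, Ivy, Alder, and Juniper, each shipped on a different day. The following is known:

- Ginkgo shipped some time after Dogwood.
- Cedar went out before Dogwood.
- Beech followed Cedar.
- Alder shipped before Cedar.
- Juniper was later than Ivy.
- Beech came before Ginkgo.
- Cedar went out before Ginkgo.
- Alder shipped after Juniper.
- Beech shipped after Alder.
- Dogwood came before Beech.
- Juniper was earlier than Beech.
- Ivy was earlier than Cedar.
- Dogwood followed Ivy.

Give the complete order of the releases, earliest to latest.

Ivy, Juniper, Alder, Cedar, Dogwood, Beech, Ginkgo

The constraints fix every adjacent pair, so only one ordering works:
Ivy → Juniper → Alder → Cedar → Dogwood → Beech → Ginkgo.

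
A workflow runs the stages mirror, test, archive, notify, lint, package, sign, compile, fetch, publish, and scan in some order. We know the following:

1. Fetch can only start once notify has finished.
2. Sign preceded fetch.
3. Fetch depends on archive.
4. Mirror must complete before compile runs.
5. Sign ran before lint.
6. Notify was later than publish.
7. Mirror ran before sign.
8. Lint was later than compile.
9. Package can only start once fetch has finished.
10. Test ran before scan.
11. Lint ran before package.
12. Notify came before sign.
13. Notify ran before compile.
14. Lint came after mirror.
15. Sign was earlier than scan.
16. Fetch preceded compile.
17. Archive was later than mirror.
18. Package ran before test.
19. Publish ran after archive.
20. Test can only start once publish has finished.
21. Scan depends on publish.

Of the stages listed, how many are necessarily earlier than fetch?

5

Directly stated before fetch: archive, notify, and sign.
Mirror reaches fetch via mirror → archive → fetch.
Publish reaches fetch via publish → notify → fetch.
No chain forces lint (or any of the others) ahead of fetch.
That's archive, mirror, notify, publish, and sign — 5 in all.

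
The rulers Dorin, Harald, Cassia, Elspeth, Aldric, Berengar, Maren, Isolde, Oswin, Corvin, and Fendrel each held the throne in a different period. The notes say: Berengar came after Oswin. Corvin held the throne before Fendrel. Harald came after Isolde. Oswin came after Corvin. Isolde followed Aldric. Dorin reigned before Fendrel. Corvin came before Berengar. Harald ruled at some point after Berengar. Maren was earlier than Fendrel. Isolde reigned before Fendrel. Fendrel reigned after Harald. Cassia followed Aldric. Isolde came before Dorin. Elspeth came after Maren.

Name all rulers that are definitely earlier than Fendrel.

Directly stated before Fendrel: Corvin, Dorin, Harald, Isolde, and Maren.
Aldric reaches Fendrel via Aldric → Isolde → Fendrel.
Berengar reaches Fendrel via Berengar → Harald → Fendrel.
Oswin reaches Fendrel via Oswin → Berengar → Harald → Fendrel.
No chain forces Elspeth (or any of the others) ahead of Fendrel.

Aldric, Berengar, Corvin, Dorin, Harald, Isolde, Maren, Oswin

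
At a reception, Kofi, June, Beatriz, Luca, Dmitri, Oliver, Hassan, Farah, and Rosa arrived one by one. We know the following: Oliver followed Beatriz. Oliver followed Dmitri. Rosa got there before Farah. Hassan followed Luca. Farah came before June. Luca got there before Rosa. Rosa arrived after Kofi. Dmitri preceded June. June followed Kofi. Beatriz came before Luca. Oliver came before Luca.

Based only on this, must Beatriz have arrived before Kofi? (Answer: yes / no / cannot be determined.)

cannot be determined

No chain of stated constraints runs from Beatriz to Kofi, and none runs from Kofi to Beatriz either.
So the relative order of Beatriz and Kofi is not fixed by the given facts.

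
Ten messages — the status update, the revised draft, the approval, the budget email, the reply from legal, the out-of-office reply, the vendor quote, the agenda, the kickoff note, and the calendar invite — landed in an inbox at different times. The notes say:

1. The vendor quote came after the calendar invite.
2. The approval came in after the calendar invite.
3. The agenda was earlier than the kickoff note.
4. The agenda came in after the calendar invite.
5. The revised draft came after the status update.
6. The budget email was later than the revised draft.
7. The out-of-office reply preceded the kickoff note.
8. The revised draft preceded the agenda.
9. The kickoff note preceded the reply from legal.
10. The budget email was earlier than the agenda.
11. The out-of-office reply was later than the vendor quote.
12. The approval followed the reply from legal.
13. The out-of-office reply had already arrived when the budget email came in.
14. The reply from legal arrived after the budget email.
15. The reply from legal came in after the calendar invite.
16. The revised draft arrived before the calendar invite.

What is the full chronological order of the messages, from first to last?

the status update, the revised draft, the calendar invite, the vendor quote, the out-of-office reply, the budget email, the agenda, the kickoff note, the reply from legal, the approval

The constraints fix every adjacent pair, so only one ordering works:
the status update → the revised draft → the calendar invite → the vendor quote → the out-of-office reply → the budget email → the agenda → the kickoff note → the reply from legal → the approval.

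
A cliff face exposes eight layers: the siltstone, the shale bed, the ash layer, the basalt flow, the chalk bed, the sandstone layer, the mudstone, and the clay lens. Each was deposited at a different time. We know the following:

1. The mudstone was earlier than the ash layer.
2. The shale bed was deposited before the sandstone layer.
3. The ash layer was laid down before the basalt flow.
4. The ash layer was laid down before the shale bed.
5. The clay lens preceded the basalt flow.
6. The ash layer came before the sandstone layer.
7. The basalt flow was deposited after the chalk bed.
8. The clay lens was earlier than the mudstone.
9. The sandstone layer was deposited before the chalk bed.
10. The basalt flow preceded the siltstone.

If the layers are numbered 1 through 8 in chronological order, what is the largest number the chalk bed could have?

6

The chalk bed must come before the basalt flow and the siltstone — 2 layers forced after it.
Everything else can be placed before the chalk bed in some valid order, so the chalk bed can sit as late as position 8 − 2 = 6.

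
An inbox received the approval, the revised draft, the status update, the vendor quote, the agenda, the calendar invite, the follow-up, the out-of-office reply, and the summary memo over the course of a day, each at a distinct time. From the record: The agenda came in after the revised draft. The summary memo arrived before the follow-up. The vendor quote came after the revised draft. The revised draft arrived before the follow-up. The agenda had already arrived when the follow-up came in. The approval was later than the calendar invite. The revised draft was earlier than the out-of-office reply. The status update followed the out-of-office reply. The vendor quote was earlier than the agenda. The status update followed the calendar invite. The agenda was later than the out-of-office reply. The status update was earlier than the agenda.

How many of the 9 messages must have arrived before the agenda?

Directly stated before the agenda: the out-of-office reply, the revised draft, the status update, and the vendor quote.
The calendar invite reaches the agenda via the calendar invite → the status update → the agenda.
That's the calendar invite, the out-of-office reply, the revised draft, the status update, and the vendor quote — 5 in all.

5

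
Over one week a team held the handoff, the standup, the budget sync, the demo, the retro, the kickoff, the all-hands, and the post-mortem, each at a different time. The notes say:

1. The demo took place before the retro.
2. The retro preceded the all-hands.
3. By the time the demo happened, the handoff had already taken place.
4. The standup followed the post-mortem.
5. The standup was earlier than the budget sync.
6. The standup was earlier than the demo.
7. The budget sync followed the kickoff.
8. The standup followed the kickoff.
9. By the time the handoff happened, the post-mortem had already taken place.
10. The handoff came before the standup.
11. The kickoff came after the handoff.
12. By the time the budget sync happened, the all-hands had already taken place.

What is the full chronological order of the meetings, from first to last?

The constraints fix every adjacent pair, so only one ordering works:
the post-mortem → the handoff → the kickoff → the standup → the demo → the retro → the all-hands → the budget sync.

the post-mortem, the handoff, the kickoff, the standup, the demo, the retro, the all-hands, the budget sync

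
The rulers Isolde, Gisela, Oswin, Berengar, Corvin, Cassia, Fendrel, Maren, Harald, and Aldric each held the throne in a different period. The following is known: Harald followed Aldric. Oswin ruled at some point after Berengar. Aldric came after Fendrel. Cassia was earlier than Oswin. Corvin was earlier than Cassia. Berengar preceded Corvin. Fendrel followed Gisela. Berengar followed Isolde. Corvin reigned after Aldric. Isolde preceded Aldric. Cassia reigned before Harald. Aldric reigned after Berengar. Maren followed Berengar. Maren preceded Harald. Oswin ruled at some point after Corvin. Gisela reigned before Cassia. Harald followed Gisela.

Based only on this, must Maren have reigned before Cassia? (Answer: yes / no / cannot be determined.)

No chain of stated constraints runs from Maren to Cassia, and none runs from Cassia to Maren either.
So the relative order of Maren and Cassia is not fixed by the given facts.

cannot be determined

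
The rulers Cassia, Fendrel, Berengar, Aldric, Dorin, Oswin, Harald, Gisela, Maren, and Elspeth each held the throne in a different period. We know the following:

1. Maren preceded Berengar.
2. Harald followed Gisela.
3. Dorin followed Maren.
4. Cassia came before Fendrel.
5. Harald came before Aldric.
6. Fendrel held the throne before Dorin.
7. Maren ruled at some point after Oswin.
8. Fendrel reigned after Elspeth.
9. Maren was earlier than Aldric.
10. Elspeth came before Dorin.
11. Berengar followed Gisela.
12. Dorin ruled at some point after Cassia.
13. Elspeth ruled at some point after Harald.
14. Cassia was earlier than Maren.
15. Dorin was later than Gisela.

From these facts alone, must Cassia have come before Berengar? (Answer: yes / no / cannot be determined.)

yes

Chain the constraints: Cassia → Maren → Berengar. Each link is directly stated, so Cassia comes before Berengar.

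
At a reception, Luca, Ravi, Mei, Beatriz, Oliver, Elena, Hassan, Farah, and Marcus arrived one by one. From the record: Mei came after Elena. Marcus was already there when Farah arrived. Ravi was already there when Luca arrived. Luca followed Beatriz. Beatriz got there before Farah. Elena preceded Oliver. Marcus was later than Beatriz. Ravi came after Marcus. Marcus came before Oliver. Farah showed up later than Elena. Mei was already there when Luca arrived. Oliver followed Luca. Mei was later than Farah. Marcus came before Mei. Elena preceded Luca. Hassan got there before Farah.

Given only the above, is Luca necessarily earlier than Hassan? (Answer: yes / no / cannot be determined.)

no

Tracing the constraints gives Hassan → Farah → Mei → Luca, so Hassan must come before Luca.
That means Luca cannot be before Hassan.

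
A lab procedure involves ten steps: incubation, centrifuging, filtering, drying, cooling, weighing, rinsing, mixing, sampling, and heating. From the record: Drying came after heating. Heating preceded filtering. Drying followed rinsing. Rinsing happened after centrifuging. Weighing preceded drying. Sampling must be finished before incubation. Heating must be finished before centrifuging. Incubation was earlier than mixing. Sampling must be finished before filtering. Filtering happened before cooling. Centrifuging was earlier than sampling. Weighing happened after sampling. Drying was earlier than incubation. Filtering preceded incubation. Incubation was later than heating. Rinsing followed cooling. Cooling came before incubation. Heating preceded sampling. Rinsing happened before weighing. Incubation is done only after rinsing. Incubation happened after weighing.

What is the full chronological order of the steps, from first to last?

heating, centrifuging, sampling, filtering, cooling, rinsing, weighing, drying, incubation, mixing

The constraints fix every adjacent pair, so only one ordering works:
heating → centrifuging → sampling → filtering → cooling → rinsing → weighing → drying → incubation → mixing.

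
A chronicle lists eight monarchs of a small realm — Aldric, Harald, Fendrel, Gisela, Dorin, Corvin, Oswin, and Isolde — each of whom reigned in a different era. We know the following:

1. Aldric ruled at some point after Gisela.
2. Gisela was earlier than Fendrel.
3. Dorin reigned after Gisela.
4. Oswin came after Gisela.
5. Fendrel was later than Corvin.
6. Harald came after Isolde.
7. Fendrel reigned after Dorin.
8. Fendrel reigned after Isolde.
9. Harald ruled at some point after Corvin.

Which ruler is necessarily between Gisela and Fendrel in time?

Dorin

Tracing the constraints gives Gisela → Dorin → Fendrel, so Dorin sits after Gisela and before Fendrel.
No other ruler is forced both after Gisela and before Fendrel.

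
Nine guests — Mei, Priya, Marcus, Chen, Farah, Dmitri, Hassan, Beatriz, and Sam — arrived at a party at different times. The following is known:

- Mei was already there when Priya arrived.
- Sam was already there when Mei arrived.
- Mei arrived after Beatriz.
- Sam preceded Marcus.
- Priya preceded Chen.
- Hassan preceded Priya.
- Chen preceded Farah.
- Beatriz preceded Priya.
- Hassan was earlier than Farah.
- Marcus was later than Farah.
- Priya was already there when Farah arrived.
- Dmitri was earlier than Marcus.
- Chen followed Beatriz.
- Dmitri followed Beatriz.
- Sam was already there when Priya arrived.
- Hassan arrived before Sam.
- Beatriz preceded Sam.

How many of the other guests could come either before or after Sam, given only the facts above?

Forced before Sam: Beatriz and Hassan; forced after Sam: Chen, Farah, Marcus, Mei, and Priya.
That leaves Dmitri with no forced order relative to Sam — 1.

1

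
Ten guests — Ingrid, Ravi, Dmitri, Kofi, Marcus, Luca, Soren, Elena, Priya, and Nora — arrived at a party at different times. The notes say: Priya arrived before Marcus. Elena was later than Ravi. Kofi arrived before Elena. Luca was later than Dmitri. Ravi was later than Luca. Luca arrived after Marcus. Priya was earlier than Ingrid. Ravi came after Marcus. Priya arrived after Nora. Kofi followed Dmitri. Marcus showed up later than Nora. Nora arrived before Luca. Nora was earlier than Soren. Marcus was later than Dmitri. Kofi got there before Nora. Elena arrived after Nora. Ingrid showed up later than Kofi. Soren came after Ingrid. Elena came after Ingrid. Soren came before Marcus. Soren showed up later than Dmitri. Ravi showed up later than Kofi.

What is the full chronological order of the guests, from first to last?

Dmitri, Kofi, Nora, Priya, Ingrid, Soren, Marcus, Luca, Ravi, Elena

The constraints fix every adjacent pair, so only one ordering works:
Dmitri → Kofi → Nora → Priya → Ingrid → Soren → Marcus → Luca → Ravi → Elena.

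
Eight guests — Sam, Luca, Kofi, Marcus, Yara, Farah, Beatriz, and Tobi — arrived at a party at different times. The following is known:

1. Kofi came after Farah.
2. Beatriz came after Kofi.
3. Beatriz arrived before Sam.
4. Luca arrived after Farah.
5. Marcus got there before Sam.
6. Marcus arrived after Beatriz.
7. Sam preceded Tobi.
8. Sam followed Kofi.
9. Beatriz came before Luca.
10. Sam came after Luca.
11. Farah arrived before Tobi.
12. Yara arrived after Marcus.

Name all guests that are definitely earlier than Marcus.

Beatriz, Farah, Kofi

Directly stated before Marcus: Beatriz.
Farah reaches Marcus via Farah → Kofi → Beatriz → Marcus.
Kofi reaches Marcus via Kofi → Beatriz → Marcus.
No chain forces Tobi (or any of the others) ahead of Marcus.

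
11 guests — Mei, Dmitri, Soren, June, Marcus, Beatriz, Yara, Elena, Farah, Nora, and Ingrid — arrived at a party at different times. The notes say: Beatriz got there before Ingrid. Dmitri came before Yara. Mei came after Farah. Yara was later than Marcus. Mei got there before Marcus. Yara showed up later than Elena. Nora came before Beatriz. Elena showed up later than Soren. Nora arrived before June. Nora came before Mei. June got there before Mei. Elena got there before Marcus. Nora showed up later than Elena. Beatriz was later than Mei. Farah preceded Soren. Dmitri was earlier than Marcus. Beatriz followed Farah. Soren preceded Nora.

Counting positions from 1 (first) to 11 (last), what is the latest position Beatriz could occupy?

Beatriz must come before Ingrid — 1 guest forced after them.
Everything else can be placed before Beatriz in some valid order, so Beatriz can sit as late as position 11 − 1 = 10.

10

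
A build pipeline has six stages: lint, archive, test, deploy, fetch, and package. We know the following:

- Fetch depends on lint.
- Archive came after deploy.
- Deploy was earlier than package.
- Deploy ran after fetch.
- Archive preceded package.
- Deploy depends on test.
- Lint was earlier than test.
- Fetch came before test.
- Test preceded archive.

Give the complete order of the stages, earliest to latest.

lint, fetch, test, deploy, archive, package

The constraints fix every adjacent pair, so only one ordering works:
lint → fetch → test → deploy → archive → package.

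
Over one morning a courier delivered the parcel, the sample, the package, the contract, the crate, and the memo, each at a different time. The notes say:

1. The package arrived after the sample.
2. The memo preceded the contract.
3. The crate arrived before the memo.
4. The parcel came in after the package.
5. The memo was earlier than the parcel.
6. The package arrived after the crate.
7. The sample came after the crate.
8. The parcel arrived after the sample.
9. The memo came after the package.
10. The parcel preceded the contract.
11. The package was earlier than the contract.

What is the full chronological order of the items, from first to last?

The constraints fix every adjacent pair, so only one ordering works:
the crate → the sample → the package → the memo → the parcel → the contract.

the crate, the sample, the package, the memo, the parcel, the contract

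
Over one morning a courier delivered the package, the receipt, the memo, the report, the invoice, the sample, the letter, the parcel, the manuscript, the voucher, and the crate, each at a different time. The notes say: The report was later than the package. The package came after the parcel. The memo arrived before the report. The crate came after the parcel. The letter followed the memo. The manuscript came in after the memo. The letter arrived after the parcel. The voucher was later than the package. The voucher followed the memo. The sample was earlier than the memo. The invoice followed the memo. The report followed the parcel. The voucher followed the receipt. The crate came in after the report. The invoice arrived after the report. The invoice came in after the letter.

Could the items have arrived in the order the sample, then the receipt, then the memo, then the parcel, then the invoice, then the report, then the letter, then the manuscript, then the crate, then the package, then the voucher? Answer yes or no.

no

The constraints require the package before the report, but in the proposed sequence the report appears ahead of the package. That one violation is enough.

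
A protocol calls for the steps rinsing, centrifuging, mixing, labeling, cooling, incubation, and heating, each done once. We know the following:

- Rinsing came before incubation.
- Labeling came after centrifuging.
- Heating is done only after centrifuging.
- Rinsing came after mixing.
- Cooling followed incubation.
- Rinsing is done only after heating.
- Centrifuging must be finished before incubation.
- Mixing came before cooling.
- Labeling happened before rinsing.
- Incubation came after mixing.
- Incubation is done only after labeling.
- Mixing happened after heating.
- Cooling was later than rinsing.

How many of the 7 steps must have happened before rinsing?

4

Directly stated before rinsing: heating, labeling, and mixing.
Centrifuging reaches rinsing via centrifuging → labeling → rinsing.
That's centrifuging, heating, labeling, and mixing — 4 in all.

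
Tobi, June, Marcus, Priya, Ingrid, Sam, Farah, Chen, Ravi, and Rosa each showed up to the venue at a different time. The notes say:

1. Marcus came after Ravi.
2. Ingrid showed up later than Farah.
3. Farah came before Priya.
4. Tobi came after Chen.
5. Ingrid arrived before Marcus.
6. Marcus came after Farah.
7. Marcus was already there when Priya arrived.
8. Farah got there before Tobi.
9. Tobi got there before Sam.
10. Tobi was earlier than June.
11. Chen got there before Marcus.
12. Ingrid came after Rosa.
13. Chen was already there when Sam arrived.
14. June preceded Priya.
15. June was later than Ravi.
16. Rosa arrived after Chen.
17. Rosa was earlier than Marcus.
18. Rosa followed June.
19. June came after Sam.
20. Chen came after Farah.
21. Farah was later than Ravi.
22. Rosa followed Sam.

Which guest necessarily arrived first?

Ravi

Ravi has a chain of constraints placing them before every other guest, so Ravi must be first.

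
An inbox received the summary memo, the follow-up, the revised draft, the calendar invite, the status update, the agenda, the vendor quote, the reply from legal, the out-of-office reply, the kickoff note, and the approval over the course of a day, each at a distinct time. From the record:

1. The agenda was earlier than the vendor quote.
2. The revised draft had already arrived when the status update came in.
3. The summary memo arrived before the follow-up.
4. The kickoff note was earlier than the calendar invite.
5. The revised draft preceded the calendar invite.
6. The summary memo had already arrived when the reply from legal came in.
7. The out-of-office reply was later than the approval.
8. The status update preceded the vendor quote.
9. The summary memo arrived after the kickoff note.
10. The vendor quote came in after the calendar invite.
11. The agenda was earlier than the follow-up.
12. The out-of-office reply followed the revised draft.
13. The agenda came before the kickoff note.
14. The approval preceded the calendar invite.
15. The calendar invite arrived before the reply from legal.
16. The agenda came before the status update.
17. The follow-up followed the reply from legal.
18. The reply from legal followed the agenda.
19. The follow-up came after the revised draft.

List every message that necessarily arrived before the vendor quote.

Directly stated before the vendor quote: the agenda, the calendar invite, and the status update.
The approval reaches the vendor quote via the approval → the calendar invite → the vendor quote.
The kickoff note reaches the vendor quote via the kickoff note → the calendar invite → the vendor quote.
The revised draft reaches the vendor quote via the revised draft → the status update → the vendor quote.

the agenda, the approval, the calendar invite, the kickoff note, the revised draft, the status update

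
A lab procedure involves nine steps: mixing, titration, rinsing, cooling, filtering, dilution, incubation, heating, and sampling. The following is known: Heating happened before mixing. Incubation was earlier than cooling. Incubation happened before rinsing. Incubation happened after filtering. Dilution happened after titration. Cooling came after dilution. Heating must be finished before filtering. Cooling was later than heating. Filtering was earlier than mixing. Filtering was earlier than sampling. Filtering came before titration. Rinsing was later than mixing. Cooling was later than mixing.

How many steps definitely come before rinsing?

Directly stated before rinsing: incubation and mixing.
Filtering reaches rinsing via filtering → mixing → rinsing.
Heating reaches rinsing via heating → mixing → rinsing.
That's filtering, heating, incubation, and mixing — 4 in all.

4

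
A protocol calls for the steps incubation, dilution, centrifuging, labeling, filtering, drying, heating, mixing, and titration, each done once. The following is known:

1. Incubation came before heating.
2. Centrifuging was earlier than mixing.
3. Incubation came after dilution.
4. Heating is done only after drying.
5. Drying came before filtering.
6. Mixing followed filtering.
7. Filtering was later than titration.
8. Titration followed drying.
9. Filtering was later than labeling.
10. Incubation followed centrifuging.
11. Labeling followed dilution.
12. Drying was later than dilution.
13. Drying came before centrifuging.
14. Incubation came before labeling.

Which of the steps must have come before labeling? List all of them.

Directly stated before labeling: dilution and incubation.
Centrifuging reaches labeling via centrifuging → incubation → labeling.
Drying reaches labeling via drying → centrifuging → incubation → labeling.
No chain forces heating (or any of the others) ahead of labeling.

centrifuging, dilution, drying, incubation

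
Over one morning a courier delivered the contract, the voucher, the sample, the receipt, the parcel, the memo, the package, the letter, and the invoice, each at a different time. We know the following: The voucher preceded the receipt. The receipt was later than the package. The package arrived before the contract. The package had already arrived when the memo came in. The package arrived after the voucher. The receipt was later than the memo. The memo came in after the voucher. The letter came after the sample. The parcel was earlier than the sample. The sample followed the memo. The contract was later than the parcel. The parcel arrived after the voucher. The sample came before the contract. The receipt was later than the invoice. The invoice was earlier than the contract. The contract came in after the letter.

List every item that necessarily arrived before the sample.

Directly stated before the sample: the memo and the parcel.
The package reaches the sample via the package → the memo → the sample.
The voucher reaches the sample via the voucher → the parcel → the sample.

the memo, the package, the parcel, the voucher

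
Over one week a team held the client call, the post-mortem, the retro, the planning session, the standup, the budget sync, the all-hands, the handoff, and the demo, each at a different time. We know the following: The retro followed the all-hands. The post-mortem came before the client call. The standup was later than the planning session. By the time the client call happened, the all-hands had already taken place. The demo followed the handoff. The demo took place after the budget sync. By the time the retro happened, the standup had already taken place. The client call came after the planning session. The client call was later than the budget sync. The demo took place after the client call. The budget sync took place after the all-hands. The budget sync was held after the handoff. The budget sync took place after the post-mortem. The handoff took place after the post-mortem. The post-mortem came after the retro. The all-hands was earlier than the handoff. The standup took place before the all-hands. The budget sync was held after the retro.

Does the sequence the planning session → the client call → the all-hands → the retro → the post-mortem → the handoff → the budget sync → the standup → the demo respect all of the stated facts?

The constraints require the post-mortem before the client call, but in the proposed sequence the client call appears ahead of the post-mortem. That one violation is enough.

no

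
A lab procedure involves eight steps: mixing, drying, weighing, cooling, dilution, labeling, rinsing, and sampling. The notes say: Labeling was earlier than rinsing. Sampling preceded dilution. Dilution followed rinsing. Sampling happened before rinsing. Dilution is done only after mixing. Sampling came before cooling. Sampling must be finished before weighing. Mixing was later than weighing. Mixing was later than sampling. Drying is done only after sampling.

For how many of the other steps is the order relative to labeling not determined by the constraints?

Forced after labeling: dilution and rinsing.
That leaves cooling, drying, mixing, sampling, and weighing with no forced order relative to labeling — 5.

5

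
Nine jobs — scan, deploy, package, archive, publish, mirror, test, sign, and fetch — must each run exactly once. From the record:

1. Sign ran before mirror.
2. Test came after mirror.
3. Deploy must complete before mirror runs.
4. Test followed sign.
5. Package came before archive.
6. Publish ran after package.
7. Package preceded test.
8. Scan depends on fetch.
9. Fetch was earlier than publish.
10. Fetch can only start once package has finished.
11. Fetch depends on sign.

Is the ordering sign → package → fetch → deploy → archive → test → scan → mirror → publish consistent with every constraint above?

The constraints require mirror before test, but in the proposed sequence test appears ahead of mirror. That one violation is enough.

no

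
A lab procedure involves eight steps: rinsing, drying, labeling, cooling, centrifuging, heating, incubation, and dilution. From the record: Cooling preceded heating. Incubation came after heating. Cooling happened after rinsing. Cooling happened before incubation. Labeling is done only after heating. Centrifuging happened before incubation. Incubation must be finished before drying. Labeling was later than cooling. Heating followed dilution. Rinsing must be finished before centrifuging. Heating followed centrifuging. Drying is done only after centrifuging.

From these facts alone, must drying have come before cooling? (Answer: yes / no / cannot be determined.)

Tracing the constraints gives cooling → incubation → drying, so cooling must come before drying.
That means drying cannot be before cooling.

no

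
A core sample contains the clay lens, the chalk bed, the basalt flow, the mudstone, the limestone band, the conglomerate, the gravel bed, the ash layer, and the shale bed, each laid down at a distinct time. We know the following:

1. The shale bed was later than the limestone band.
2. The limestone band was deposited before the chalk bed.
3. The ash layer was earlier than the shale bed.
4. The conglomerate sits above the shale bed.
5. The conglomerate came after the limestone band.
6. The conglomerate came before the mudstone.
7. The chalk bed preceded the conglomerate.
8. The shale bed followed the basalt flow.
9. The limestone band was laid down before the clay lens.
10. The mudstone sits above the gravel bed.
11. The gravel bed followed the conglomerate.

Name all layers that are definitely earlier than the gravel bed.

the ash layer, the basalt flow, the chalk bed, the conglomerate, the limestone band, the shale bed

Directly stated before the gravel bed: the conglomerate.
The ash layer reaches the gravel bed via the ash layer → the shale bed → the conglomerate → the gravel bed.
The basalt flow reaches the gravel bed via the basalt flow → the shale bed → the conglomerate → the gravel bed.
The chalk bed reaches the gravel bed via the chalk bed → the conglomerate → the gravel bed.
Likewise the limestone band and the shale bed each reach the gravel bed by chaining the stated constraints.
No chain forces the clay lens (or any of the others) ahead of the gravel bed.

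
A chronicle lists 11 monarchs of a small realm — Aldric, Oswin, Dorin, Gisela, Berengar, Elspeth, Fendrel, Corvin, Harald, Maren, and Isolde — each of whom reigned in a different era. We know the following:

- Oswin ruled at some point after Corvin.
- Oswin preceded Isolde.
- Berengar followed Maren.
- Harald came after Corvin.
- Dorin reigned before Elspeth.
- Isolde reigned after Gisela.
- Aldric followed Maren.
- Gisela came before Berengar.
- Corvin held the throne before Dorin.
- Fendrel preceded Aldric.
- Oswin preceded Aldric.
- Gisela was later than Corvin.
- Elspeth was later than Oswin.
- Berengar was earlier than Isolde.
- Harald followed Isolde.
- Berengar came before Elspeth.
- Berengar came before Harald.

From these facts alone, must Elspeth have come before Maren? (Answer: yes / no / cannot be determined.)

no

Tracing the constraints gives Maren → Berengar → Elspeth, so Maren must come before Elspeth.
That means Elspeth cannot be before Maren.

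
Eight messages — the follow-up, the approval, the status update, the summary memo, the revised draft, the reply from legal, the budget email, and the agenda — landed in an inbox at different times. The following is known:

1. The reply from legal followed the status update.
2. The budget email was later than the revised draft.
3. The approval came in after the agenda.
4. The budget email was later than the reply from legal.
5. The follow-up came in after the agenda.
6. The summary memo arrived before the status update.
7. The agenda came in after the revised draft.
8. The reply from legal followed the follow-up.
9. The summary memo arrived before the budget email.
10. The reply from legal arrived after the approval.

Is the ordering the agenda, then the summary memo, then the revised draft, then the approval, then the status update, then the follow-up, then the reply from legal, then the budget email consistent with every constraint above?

The constraints require the revised draft before the agenda, but in the proposed sequence the agenda appears ahead of the revised draft. That one violation is enough.

no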